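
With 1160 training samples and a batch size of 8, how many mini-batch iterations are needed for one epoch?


Iterations per epoch = dataset_size / batch_size
= 1160 / 8
= 145

145


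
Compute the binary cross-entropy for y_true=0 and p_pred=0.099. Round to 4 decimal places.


For y=0: Loss = -log(1-p)
= -log(1 - 0.099)
= -log(0.901)
= -(-0.1043)
= 0.1043

0.1043


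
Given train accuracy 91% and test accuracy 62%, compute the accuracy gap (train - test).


Gap = train_accuracy - test_accuracy
= 91 - 62
= 29%
This large gap strongly indicates overfitting.

29


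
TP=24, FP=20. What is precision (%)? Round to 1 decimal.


Precision = TP / (TP + FP) * 100
= 24 / (24 + 20)
= 24 / 44
= 0.5455
= 54.5%

54.5


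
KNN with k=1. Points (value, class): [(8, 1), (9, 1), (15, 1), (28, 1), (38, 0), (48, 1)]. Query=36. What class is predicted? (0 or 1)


Distances from query 36:
Point 38 (class 0): distance = 2
K=1 nearest neighbors: classes = [0]
Votes for class 1: 0 / 1
Majority vote => class 0

0


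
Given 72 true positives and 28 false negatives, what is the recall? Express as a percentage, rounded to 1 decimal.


Recall = TP / (TP + FN) * 100
= 72 / (72 + 28)
= 72 / 100
= 0.72
= 72.0%

72.0


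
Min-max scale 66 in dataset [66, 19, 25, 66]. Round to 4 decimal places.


Min = 19, Max = 66
Range = 66 - 19 = 47
Scaled = (x - min) / (max - min)
= (66 - 19) / 47
= 47 / 47
= 1.0000

1.0000


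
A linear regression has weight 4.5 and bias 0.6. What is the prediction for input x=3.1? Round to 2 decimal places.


y = 4.5 * 3.1 + (0.6)
= 13.95 + (0.6)
= 14.55

14.55


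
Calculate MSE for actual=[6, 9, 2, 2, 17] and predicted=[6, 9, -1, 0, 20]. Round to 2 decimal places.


Differences: [0, 0, 3, 2, -3]
Squared errors: [0, 0, 9, 4, 9]
Sum of squared errors = 22
MSE = 22 / 5 = 4.40

4.40


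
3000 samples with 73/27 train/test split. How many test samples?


Train samples = 3000 * 73% = 2190
Test samples = 3000 - 2190
= 810

810


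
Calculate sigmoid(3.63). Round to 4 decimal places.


sigmoid(z) = 1 / (1 + exp(-z))
exp(-(3.63)) = exp(-3.63) = 0.0265
1 + 0.0265 = 1.0265
1 / 1.0265 = 0.9742

0.9742


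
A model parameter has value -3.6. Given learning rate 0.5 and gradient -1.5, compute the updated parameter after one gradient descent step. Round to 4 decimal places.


w_new = w_old - lr * gradient
= -3.6 - 0.5 * -1.5
= -3.6 - (-0.75)
= -2.8500

-2.8500


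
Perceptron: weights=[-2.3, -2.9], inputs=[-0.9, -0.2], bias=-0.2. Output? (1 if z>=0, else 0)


z = w . x + b
= -2.3*-0.9 + -2.9*-0.2 + -0.2
= 2.07 + 0.58 + -0.2
= 2.65 + -0.2
= 2.45
Since z = 2.45 >= 0, output = 1

1


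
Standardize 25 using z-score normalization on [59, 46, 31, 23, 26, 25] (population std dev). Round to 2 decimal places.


Mean = (59 + 46 + 31 + 23 + 26 + 25) / 6 = 35.0
Variance = sum((x_i - mean)^2) / n = 173.0
Std = sqrt(173.0) = 13.1529
Z = (x - mean) / std
= (25 - 35.0) / 13.1529
= -10.0 / 13.1529
= -0.76

-0.76


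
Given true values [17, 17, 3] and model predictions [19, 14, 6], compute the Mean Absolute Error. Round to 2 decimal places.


Absolute errors: [2, 3, 3]
Sum of absolute errors = 8
MAE = 8 / 3 = 2.67

2.67


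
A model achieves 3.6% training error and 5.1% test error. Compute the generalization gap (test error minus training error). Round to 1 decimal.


Generalization gap = test_error - train_error
= 5.1 - 3.6
= 1.5%
A small gap suggests good generalization.

1.5


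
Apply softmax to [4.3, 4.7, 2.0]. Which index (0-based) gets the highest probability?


Softmax is a monotonic transformation, so it preserves the argmax.
We need to find the index of the maximum logit.
Index 0: 4.3
Index 1: 4.7
Index 2: 2.0
Maximum logit = 4.7 at index 1

1


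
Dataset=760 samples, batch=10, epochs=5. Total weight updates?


Iterations per epoch = 760 / 10 = 76
Total updates = iterations_per_epoch * epochs
= 76 * 5
= 380

380


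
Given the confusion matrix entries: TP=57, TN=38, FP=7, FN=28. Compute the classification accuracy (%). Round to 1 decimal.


Accuracy = (TP + TN) / (TP + TN + FP + FN) * 100
= (57 + 38) / (57 + 38 + 7 + 28)
= 95 / 130
= 0.7308
= 73.1%

73.1


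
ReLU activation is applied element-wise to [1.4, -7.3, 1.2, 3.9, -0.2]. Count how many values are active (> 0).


ReLU(x) = max(0, x) for each element:
ReLU(1.4) = 1.4
ReLU(-7.3) = 0
ReLU(1.2) = 1.2
ReLU(3.9) = 3.9
ReLU(-0.2) = 0
Active neurons (>0): 3

3


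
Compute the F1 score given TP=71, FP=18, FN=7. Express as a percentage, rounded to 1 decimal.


Precision = TP / (TP + FP) = 71 / 89 = 0.7978
Recall = TP / (TP + FN) = 71 / 78 = 0.9103
F1 = 2 * P * R / (P + R)
= 2 * 0.7978 * 0.9103 / (0.7978 + 0.9103)
= 1.4523 / 1.708
= 0.8503
As percentage: 85.0%

85.0


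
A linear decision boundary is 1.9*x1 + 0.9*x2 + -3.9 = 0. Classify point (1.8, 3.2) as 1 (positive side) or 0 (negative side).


Compute 1.9 * 1.8 + 0.9 * 3.2 + -3.9
= 3.42 + 2.88 + -3.9
= 2.4
Since 2.4 >= 0, the point is on the positive side.

1


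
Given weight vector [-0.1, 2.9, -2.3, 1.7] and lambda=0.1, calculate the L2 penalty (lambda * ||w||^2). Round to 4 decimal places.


Squaring each weight:
(-0.1)^2 = 0.01
2.9^2 = 8.41
(-2.3)^2 = 5.29
1.7^2 = 2.89
Sum of squares = 16.6
Penalty = 0.1 * 16.6 = 1.6600

1.6600


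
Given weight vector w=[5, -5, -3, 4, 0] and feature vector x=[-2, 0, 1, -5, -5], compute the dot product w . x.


Element-wise products:
5 * -2 = -10
-5 * 0 = 0
-3 * 1 = -3
4 * -5 = -20
0 * -5 = 0
Sum = -10 + 0 + -3 + -20 + 0
= -33

-33


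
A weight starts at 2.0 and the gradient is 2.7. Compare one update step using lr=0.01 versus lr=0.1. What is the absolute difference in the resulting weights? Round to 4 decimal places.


With lr=0.01: w_new = 2.0 - 0.01 * 2.7 = 1.973
With lr=0.1: w_new = 2.0 - 0.1 * 2.7 = 1.73
Absolute difference = |1.973 - 1.73|
= 0.2430

0.2430


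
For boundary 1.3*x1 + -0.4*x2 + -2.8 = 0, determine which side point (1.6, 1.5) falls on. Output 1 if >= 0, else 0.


Compute 1.3 * 1.6 + -0.4 * 1.5 + -2.8
= 2.08 + -0.6 + -2.8
= -1.32
Since -1.32 < 0, the point is on the negative side.

0


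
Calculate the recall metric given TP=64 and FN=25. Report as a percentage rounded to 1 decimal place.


Recall = TP / (TP + FN) * 100
= 64 / (64 + 25)
= 64 / 89
= 0.7191
= 71.9%

71.9


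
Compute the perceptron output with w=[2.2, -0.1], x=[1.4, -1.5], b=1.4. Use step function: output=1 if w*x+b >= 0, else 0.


z = w . x + b
= 2.2*1.4 + -0.1*-1.5 + 1.4
= 3.08 + 0.15 + 1.4
= 3.23 + 1.4
= 4.63
Since z = 4.63 >= 0, output = 1

1


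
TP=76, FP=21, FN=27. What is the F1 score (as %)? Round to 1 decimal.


Precision = TP / (TP + FP) = 76 / 97 = 0.7835
Recall = TP / (TP + FN) = 76 / 103 = 0.7379
F1 = 2 * P * R / (P + R)
= 2 * 0.7835 * 0.7379 / (0.7835 + 0.7379)
= 1.1562 / 1.5214
= 0.76
As percentage: 76.0%

76.0


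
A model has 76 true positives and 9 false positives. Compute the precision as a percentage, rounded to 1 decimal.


Precision = TP / (TP + FP) * 100
= 76 / (76 + 9)
= 76 / 85
= 0.8941
= 89.4%

89.4


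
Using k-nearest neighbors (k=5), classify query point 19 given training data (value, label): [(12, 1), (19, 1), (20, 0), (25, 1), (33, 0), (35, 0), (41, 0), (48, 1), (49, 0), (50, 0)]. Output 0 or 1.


Distances from query 19:
Point 19 (class 1): distance = 0
Point 20 (class 0): distance = 1
Point 25 (class 1): distance = 6
Point 12 (class 1): distance = 7
Point 33 (class 0): distance = 14
K=5 nearest neighbors: classes = [1, 0, 1, 1, 0]
Votes for class 1: 3 / 5
Majority vote => class 1

1


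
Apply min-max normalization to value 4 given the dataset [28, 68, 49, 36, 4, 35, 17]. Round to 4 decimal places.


Min = 4, Max = 68
Range = 68 - 4 = 64
Scaled = (x - min) / (max - min)
= (4 - 4) / 64
= 0 / 64
= 0.0000

0.0000


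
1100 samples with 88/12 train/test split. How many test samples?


Train samples = 1100 * 88% = 968
Test samples = 1100 - 968
= 132

132


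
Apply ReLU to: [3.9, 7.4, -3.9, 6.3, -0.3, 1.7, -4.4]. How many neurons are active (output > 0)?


ReLU(x) = max(0, x) for each element:
ReLU(3.9) = 3.9
ReLU(7.4) = 7.4
ReLU(-3.9) = 0
ReLU(6.3) = 6.3
ReLU(-0.3) = 0
ReLU(1.7) = 1.7
ReLU(-4.4) = 0
Active neurons (>0): 4

4


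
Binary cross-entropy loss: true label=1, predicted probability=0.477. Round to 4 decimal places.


For y=1: Loss = -log(p)
= -log(0.477)
= -(-0.7402)
= 0.7402

0.7402


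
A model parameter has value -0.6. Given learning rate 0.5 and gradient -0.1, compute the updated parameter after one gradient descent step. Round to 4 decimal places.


w_new = w_old - lr * gradient
= -0.6 - 0.5 * -0.1
= -0.6 - (-0.05)
= -0.5500

-0.5500


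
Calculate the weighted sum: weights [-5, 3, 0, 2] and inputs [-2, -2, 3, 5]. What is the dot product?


Element-wise products:
-5 * -2 = 10
3 * -2 = -6
0 * 3 = 0
2 * 5 = 10
Sum = 10 + -6 + 0 + 10
= 14

14


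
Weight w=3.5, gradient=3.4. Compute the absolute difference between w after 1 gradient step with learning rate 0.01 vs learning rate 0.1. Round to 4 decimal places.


With lr=0.01: w_new = 3.5 - 0.01 * 3.4 = 3.466
With lr=0.1: w_new = 3.5 - 0.1 * 3.4 = 3.16
Absolute difference = |3.466 - 3.16|
= 0.3060

0.3060


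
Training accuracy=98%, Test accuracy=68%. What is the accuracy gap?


Gap = train_accuracy - test_accuracy
= 98 - 68
= 30%
This large gap strongly indicates overfitting.

30


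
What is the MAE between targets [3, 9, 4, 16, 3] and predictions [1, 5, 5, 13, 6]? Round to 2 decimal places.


Absolute errors: [2, 4, 1, 3, 3]
Sum of absolute errors = 13
MAE = 13 / 5 = 2.60

2.60


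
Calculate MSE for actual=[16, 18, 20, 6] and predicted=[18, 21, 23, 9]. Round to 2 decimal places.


Differences: [-2, -3, -3, -3]
Squared errors: [4, 9, 9, 9]
Sum of squared errors = 31
MSE = 31 / 4 = 7.75

7.75


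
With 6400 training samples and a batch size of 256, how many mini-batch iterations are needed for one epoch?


Iterations per epoch = dataset_size / batch_size
= 6400 / 256
= 25

25


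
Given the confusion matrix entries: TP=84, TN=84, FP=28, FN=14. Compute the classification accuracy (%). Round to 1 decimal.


Accuracy = (TP + TN) / (TP + TN + FP + FN) * 100
= (84 + 84) / (84 + 84 + 28 + 14)
= 168 / 210
= 0.8
= 80.0%

80.0


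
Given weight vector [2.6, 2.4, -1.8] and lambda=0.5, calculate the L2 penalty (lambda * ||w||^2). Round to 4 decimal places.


Squaring each weight:
2.6^2 = 6.76
2.4^2 = 5.76
(-1.8)^2 = 3.24
Sum of squares = 15.76
Penalty = 0.5 * 15.76 = 7.8800

7.8800


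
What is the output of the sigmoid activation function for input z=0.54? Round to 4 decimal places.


sigmoid(z) = 1 / (1 + exp(-z))
exp(-(0.54)) = exp(-0.54) = 0.5827
1 + 0.5827 = 1.5827
1 / 1.5827 = 0.6318

0.6318


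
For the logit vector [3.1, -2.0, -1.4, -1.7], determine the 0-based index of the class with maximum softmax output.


Softmax is a monotonic transformation, so it preserves the argmax.
We need to find the index of the maximum logit.
Index 0: 3.1
Index 1: -2.0
Index 2: -1.4
Index 3: -1.7
Maximum logit = 3.1 at index 0

0


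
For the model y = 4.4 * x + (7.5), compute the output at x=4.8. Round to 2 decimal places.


y = 4.4 * 4.8 + (7.5)
= 21.12 + (7.5)
= 28.62

28.62


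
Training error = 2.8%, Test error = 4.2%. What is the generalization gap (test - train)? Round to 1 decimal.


Generalization gap = test_error - train_error
= 4.2 - 2.8
= 1.4%
A small gap suggests good generalization.

1.4


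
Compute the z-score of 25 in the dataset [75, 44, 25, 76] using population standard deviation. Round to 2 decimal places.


Mean = (75 + 44 + 25 + 76) / 4 = 55.0
Variance = sum((x_i - mean)^2) / n = 465.5
Std = sqrt(465.5) = 21.5754
Z = (x - mean) / std
= (25 - 55.0) / 21.5754
= -30.0 / 21.5754
= -1.39

-1.39


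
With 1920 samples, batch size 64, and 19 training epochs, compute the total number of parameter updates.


Iterations per epoch = 1920 / 64 = 30
Total updates = iterations_per_epoch * epochs
= 30 * 19
= 570

570


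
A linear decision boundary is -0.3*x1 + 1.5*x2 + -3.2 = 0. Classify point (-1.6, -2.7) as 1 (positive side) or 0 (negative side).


Compute -0.3 * -1.6 + 1.5 * -2.7 + -3.2
= 0.48 + -4.05 + -3.2
= -6.77
Since -6.77 < 0, the point is on the negative side.

0


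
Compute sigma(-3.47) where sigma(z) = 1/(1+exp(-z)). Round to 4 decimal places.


sigmoid(z) = 1 / (1 + exp(-z))
exp(-(-3.47)) = exp(3.47) = 32.1367
1 + 32.1367 = 33.1367
1 / 33.1367 = 0.0302

0.0302


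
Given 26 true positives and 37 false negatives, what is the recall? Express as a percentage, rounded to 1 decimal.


Recall = TP / (TP + FN) * 100
= 26 / (26 + 37)
= 26 / 63
= 0.4127
= 41.3%

41.3


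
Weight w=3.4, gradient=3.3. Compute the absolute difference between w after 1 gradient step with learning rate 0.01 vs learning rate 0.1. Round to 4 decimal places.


With lr=0.01: w_new = 3.4 - 0.01 * 3.3 = 3.367
With lr=0.1: w_new = 3.4 - 0.1 * 3.3 = 3.07
Absolute difference = |3.367 - 3.07|
= 0.2970

0.2970


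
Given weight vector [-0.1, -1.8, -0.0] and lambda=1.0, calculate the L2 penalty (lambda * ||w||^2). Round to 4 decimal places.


Squaring each weight:
(-0.1)^2 = 0.01
(-1.8)^2 = 3.24
(-0.0)^2 = 0.0
Sum of squares = 3.25
Penalty = 1.0 * 3.25 = 3.2500

3.2500


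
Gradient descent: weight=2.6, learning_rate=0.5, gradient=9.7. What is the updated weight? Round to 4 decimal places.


w_new = w_old - lr * gradient
= 2.6 - 0.5 * 9.7
= 2.6 - (4.85)
= -2.2500

-2.2500


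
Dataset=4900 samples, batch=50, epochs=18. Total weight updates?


Iterations per epoch = 4900 / 50 = 98
Total updates = iterations_per_epoch * epochs
= 98 * 18
= 1764

1764


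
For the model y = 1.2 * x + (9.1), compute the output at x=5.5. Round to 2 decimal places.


y = 1.2 * 5.5 + (9.1)
= 6.6 + (9.1)
= 15.70

15.70


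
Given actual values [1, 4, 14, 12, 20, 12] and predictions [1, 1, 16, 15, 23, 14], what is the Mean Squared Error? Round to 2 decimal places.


Differences: [0, 3, -2, -3, -3, -2]
Squared errors: [0, 9, 4, 9, 9, 4]
Sum of squared errors = 35
MSE = 35 / 6 = 5.83

5.83


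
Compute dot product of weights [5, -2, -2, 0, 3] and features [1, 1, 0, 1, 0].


Element-wise products:
5 * 1 = 5
-2 * 1 = -2
-2 * 0 = 0
0 * 1 = 0
3 * 0 = 0
Sum = 5 + -2 + 0 + 0 + 0
= 3

3


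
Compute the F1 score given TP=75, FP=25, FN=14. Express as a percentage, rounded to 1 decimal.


Precision = TP / (TP + FP) = 75 / 100 = 0.75
Recall = TP / (TP + FN) = 75 / 89 = 0.8427
F1 = 2 * P * R / (P + R)
= 2 * 0.75 * 0.8427 / (0.75 + 0.8427)
= 1.264 / 1.5927
= 0.7937
As percentage: 79.4%

79.4


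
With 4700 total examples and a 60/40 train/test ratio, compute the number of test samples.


Train samples = 4700 * 60% = 2820
Test samples = 4700 - 2820
= 1880

1880


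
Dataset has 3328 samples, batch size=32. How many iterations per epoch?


Iterations per epoch = dataset_size / batch_size
= 3328 / 32
= 104

104


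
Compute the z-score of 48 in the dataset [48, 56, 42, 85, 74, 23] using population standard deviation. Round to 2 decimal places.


Mean = (48 + 56 + 42 + 85 + 74 + 23) / 6 = 54.6667
Variance = sum((x_i - mean)^2) / n = 417.2222
Std = sqrt(417.2222) = 20.426
Z = (x - mean) / std
= (48 - 54.6667) / 20.426
= -6.6667 / 20.426
= -0.33

-0.33


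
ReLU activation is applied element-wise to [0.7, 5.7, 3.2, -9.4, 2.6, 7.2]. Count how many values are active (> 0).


ReLU(x) = max(0, x) for each element:
ReLU(0.7) = 0.7
ReLU(5.7) = 5.7
ReLU(3.2) = 3.2
ReLU(-9.4) = 0
ReLU(2.6) = 2.6
ReLU(7.2) = 7.2
Active neurons (>0): 5

5


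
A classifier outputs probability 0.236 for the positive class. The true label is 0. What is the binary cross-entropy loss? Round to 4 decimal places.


For y=0: Loss = -log(1-p)
= -log(1 - 0.236)
= -log(0.764)
= -(-0.2692)
= 0.2692

0.2692


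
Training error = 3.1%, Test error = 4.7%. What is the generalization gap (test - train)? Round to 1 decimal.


Generalization gap = test_error - train_error
= 4.7 - 3.1
= 1.6%
A small gap suggests good generalization.

1.6


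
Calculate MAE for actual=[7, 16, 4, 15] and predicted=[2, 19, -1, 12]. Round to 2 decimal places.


Absolute errors: [5, 3, 5, 3]
Sum of absolute errors = 16
MAE = 16 / 4 = 4.00

4.00


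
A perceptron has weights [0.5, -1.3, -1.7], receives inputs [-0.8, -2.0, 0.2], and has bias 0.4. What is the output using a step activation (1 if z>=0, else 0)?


z = w . x + b
= 0.5*-0.8 + -1.3*-2.0 + -1.7*0.2 + 0.4
= -0.4 + 2.6 + -0.34 + 0.4
= 1.86 + 0.4
= 2.26
Since z = 2.26 >= 0, output = 1

1


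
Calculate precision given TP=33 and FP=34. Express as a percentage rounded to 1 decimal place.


Precision = TP / (TP + FP) * 100
= 33 / (33 + 34)
= 33 / 67
= 0.4925
= 49.3%

49.3


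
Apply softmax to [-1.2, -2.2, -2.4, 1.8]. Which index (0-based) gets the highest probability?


Softmax is a monotonic transformation, so it preserves the argmax.
We need to find the index of the maximum logit.
Index 0: -1.2
Index 1: -2.2
Index 2: -2.4
Index 3: 1.8
Maximum logit = 1.8 at index 3

3


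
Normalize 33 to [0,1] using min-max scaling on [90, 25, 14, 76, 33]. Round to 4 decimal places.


Min = 14, Max = 90
Range = 90 - 14 = 76
Scaled = (x - min) / (max - min)
= (33 - 14) / 76
= 19 / 76
= 0.2500

0.2500


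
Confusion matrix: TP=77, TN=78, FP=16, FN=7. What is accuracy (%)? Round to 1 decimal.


Accuracy = (TP + TN) / (TP + TN + FP + FN) * 100
= (77 + 78) / (77 + 78 + 16 + 7)
= 155 / 178
= 0.8708
= 87.1%

87.1


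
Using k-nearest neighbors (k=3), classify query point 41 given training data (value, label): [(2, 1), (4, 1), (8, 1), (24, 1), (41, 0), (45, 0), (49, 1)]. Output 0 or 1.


Distances from query 41:
Point 41 (class 0): distance = 0
Point 45 (class 0): distance = 4
Point 49 (class 1): distance = 8
K=3 nearest neighbors: classes = [0, 0, 1]
Votes for class 1: 1 / 3
Majority vote => class 0

0


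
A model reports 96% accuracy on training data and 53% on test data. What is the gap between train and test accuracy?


Gap = train_accuracy - test_accuracy
= 96 - 53
= 43%
This large gap strongly indicates overfitting.

43


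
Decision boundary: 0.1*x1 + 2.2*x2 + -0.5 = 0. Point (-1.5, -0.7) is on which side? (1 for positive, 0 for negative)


Compute 0.1 * -1.5 + 2.2 * -0.7 + -0.5
= -0.15 + -1.54 + -0.5
= -2.19
Since -2.19 < 0, the point is on the negative side.

0


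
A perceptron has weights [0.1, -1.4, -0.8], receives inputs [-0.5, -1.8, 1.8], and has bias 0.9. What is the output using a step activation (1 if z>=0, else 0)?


z = w . x + b
= 0.1*-0.5 + -1.4*-1.8 + -0.8*1.8 + 0.9
= -0.05 + 2.52 + -1.44 + 0.9
= 1.03 + 0.9
= 1.93
Since z = 1.93 >= 0, output = 1

1


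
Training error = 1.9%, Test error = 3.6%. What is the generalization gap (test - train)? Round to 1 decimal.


Generalization gap = test_error - train_error
= 3.6 - 1.9
= 1.7%
A small gap suggests good generalization.

1.7


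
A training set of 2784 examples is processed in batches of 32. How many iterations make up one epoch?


Iterations per epoch = dataset_size / batch_size
= 2784 / 32
= 87

87


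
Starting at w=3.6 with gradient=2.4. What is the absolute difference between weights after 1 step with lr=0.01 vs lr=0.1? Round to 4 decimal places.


With lr=0.01: w_new = 3.6 - 0.01 * 2.4 = 3.576
With lr=0.1: w_new = 3.6 - 0.1 * 2.4 = 3.36
Absolute difference = |3.576 - 3.36|
= 0.2160

0.2160


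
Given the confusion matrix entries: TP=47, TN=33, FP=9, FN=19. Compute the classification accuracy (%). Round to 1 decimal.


Accuracy = (TP + TN) / (TP + TN + FP + FN) * 100
= (47 + 33) / (47 + 33 + 9 + 19)
= 80 / 108
= 0.7407
= 74.1%

74.1


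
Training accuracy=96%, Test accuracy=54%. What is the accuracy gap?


Gap = train_accuracy - test_accuracy
= 96 - 54
= 42%
This large gap strongly indicates overfitting.

42


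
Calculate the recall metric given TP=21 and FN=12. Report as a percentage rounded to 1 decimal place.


Recall = TP / (TP + FN) * 100
= 21 / (21 + 12)
= 21 / 33
= 0.6364
= 63.6%

63.6


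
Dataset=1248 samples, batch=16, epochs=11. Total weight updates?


Iterations per epoch = 1248 / 16 = 78
Total updates = iterations_per_epoch * epochs
= 78 * 11
= 858

858


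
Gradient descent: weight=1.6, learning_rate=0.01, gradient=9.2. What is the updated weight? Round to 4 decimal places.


w_new = w_old - lr * gradient
= 1.6 - 0.01 * 9.2
= 1.6 - (0.092)
= 1.5080

1.5080


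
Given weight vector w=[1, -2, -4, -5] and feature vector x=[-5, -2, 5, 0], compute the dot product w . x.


Element-wise products:
1 * -5 = -5
-2 * -2 = 4
-4 * 5 = -20
-5 * 0 = 0
Sum = -5 + 4 + -20 + 0
= -21

-21


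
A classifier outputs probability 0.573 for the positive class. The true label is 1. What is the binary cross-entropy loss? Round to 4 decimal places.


For y=1: Loss = -log(p)
= -log(0.573)
= -(-0.5569)
= 0.5569

0.5569


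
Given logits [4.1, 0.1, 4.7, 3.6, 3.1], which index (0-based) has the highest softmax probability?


Softmax is a monotonic transformation, so it preserves the argmax.
We need to find the index of the maximum logit.
Index 0: 4.1
Index 1: 0.1
Index 2: 4.7
Index 3: 3.6
Index 4: 3.1
Maximum logit = 4.7 at index 2

2


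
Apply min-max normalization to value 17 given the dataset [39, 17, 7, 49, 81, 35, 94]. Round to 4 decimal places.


Min = 7, Max = 94
Range = 94 - 7 = 87
Scaled = (x - min) / (max - min)
= (17 - 7) / 87
= 10 / 87
= 0.1149

0.1149


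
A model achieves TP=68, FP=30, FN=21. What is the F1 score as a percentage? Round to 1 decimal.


Precision = TP / (TP + FP) = 68 / 98 = 0.6939
Recall = TP / (TP + FN) = 68 / 89 = 0.764
F1 = 2 * P * R / (P + R)
= 2 * 0.6939 * 0.764 / (0.6939 + 0.764)
= 1.0603 / 1.4579
= 0.7273
As percentage: 72.7%

72.7


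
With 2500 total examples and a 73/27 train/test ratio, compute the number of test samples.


Train samples = 2500 * 73% = 1825
Test samples = 2500 - 1825
= 675

675


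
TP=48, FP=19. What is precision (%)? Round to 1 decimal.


Precision = TP / (TP + FP) * 100
= 48 / (48 + 19)
= 48 / 67
= 0.7164
= 71.6%

71.6


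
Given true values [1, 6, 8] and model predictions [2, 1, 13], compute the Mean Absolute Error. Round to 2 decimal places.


Absolute errors: [1, 5, 5]
Sum of absolute errors = 11
MAE = 11 / 3 = 3.67

3.67


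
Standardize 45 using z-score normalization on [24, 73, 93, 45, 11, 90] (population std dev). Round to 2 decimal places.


Mean = (24 + 73 + 93 + 45 + 11 + 90) / 6 = 56.0
Variance = sum((x_i - mean)^2) / n = 997.3333
Std = sqrt(997.3333) = 31.5806
Z = (x - mean) / std
= (45 - 56.0) / 31.5806
= -11.0 / 31.5806
= -0.35

-0.35


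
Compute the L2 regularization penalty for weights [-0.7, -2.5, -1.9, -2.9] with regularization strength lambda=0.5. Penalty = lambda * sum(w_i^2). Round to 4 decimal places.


Squaring each weight:
(-0.7)^2 = 0.49
(-2.5)^2 = 6.25
(-1.9)^2 = 3.61
(-2.9)^2 = 8.41
Sum of squares = 18.76
Penalty = 0.5 * 18.76 = 9.3800

9.3800


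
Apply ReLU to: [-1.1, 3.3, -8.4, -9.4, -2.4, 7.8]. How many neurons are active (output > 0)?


ReLU(x) = max(0, x) for each element:
ReLU(-1.1) = 0
ReLU(3.3) = 3.3
ReLU(-8.4) = 0
ReLU(-9.4) = 0
ReLU(-2.4) = 0
ReLU(7.8) = 7.8
Active neurons (>0): 2

2


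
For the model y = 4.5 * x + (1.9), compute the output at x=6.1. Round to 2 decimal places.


y = 4.5 * 6.1 + (1.9)
= 27.45 + (1.9)
= 29.35

29.35


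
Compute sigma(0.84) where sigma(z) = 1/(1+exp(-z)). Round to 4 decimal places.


sigmoid(z) = 1 / (1 + exp(-z))
exp(-(0.84)) = exp(-0.84) = 0.4317
1 + 0.4317 = 1.4317
1 / 1.4317 = 0.6985

0.6985


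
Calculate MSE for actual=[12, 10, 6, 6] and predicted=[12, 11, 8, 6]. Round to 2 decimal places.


Differences: [0, -1, -2, 0]
Squared errors: [0, 1, 4, 0]
Sum of squared errors = 5
MSE = 5 / 4 = 1.25

1.25


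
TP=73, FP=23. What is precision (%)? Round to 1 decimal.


Precision = TP / (TP + FP) * 100
= 73 / (73 + 23)
= 73 / 96
= 0.7604
= 76.0%

76.0


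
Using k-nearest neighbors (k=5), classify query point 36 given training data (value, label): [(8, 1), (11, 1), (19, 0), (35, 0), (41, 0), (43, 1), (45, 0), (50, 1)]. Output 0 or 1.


Distances from query 36:
Point 35 (class 0): distance = 1
Point 41 (class 0): distance = 5
Point 43 (class 1): distance = 7
Point 45 (class 0): distance = 9
Point 50 (class 1): distance = 14
K=5 nearest neighbors: classes = [0, 0, 1, 0, 1]
Votes for class 1: 2 / 5
Majority vote => class 0

0


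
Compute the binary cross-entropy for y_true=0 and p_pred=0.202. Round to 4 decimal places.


For y=0: Loss = -log(1-p)
= -log(1 - 0.202)
= -log(0.798)
= -(-0.2256)
= 0.2256

0.2256


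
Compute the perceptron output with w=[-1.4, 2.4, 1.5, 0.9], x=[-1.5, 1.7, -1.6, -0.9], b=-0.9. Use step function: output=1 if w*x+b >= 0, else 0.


z = w . x + b
= -1.4*-1.5 + 2.4*1.7 + 1.5*-1.6 + 0.9*-0.9 + -0.9
= 2.1 + 4.08 + -2.4 + -0.81 + -0.9
= 2.97 + -0.9
= 2.07
Since z = 2.07 >= 0, output = 1

1


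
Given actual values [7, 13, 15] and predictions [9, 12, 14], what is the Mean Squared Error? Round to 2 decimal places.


Differences: [-2, 1, 1]
Squared errors: [4, 1, 1]
Sum of squared errors = 6
MSE = 6 / 3 = 2.00

2.00


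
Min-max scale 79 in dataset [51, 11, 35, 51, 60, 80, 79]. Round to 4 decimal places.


Min = 11, Max = 80
Range = 80 - 11 = 69
Scaled = (x - min) / (max - min)
= (79 - 11) / 69
= 68 / 69
= 0.9855

0.9855


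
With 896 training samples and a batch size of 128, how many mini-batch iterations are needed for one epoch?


Iterations per epoch = dataset_size / batch_size
= 896 / 128
= 7

7


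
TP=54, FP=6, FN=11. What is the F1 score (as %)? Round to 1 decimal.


Precision = TP / (TP + FP) = 54 / 60 = 0.9
Recall = TP / (TP + FN) = 54 / 65 = 0.8308
F1 = 2 * P * R / (P + R)
= 2 * 0.9 * 0.8308 / (0.9 + 0.8308)
= 1.4954 / 1.7308
= 0.864
As percentage: 86.4%

86.4


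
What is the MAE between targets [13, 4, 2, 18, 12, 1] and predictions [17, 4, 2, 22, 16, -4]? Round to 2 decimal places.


Absolute errors: [4, 0, 0, 4, 4, 5]
Sum of absolute errors = 17
MAE = 17 / 6 = 2.83

2.83


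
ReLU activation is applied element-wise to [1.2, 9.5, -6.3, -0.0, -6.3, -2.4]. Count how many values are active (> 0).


ReLU(x) = max(0, x) for each element:
ReLU(1.2) = 1.2
ReLU(9.5) = 9.5
ReLU(-6.3) = 0
ReLU(-0.0) = 0
ReLU(-6.3) = 0
ReLU(-2.4) = 0
Active neurons (>0): 2

2


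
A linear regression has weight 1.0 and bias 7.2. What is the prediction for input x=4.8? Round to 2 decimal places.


y = 1.0 * 4.8 + (7.2)
= 4.8 + (7.2)
= 12.00

12.00


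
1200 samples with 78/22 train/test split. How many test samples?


Train samples = 1200 * 78% = 936
Test samples = 1200 - 936
= 264

264


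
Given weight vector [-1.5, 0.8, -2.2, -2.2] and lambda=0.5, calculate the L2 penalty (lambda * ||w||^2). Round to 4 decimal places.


Squaring each weight:
(-1.5)^2 = 2.25
0.8^2 = 0.64
(-2.2)^2 = 4.84
(-2.2)^2 = 4.84
Sum of squares = 12.57
Penalty = 0.5 * 12.57 = 6.2850

6.2850


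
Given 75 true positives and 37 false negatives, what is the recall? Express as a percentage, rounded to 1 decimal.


Recall = TP / (TP + FN) * 100
= 75 / (75 + 37)
= 75 / 112
= 0.6696
= 67.0%

67.0


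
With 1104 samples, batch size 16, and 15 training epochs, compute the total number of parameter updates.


Iterations per epoch = 1104 / 16 = 69
Total updates = iterations_per_epoch * epochs
= 69 * 15
= 1035

1035


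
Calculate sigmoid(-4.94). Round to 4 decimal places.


sigmoid(z) = 1 / (1 + exp(-z))
exp(-(-4.94)) = exp(4.94) = 139.7703
1 + 139.7703 = 140.7703
1 / 140.7703 = 0.0071

0.0071


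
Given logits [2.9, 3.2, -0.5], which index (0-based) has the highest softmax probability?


Softmax is a monotonic transformation, so it preserves the argmax.
We need to find the index of the maximum logit.
Index 0: 2.9
Index 1: 3.2
Index 2: -0.5
Maximum logit = 3.2 at index 1

1


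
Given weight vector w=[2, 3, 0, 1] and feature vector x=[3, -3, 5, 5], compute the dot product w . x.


Element-wise products:
2 * 3 = 6
3 * -3 = -9
0 * 5 = 0
1 * 5 = 5
Sum = 6 + -9 + 0 + 5
= 2

2


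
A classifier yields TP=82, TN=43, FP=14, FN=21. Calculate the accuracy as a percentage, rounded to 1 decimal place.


Accuracy = (TP + TN) / (TP + TN + FP + FN) * 100
= (82 + 43) / (82 + 43 + 14 + 21)
= 125 / 160
= 0.7812
= 78.1%

78.1


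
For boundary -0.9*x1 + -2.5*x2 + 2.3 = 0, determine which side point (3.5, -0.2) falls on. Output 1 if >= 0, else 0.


Compute -0.9 * 3.5 + -2.5 * -0.2 + 2.3
= -3.15 + 0.5 + 2.3
= -0.35
Since -0.35 < 0, the point is on the negative side.

0


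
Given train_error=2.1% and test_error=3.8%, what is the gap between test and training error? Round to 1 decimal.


Generalization gap = test_error - train_error
= 3.8 - 2.1
= 1.7%
A small gap suggests good generalization.

1.7


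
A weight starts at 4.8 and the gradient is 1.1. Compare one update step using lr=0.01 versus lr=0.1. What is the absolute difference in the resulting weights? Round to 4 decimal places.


With lr=0.01: w_new = 4.8 - 0.01 * 1.1 = 4.789
With lr=0.1: w_new = 4.8 - 0.1 * 1.1 = 4.69
Absolute difference = |4.789 - 4.69|
= 0.0990

0.0990


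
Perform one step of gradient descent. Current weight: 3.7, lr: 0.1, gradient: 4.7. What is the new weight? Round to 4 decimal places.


w_new = w_old - lr * gradient
= 3.7 - 0.1 * 4.7
= 3.7 - (0.47)
= 3.2300

3.2300


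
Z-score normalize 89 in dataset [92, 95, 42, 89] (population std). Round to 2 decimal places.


Mean = (92 + 95 + 42 + 89) / 4 = 79.5
Variance = sum((x_i - mean)^2) / n = 473.25
Std = sqrt(473.25) = 21.7543
Z = (x - mean) / std
= (89 - 79.5) / 21.7543
= 9.5 / 21.7543
= 0.44

0.44


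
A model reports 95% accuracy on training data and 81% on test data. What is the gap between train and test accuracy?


Gap = train_accuracy - test_accuracy
= 95 - 81
= 14%
This gap suggests the model is overfitting.

14


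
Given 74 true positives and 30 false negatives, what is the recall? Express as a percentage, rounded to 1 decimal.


Recall = TP / (TP + FN) * 100
= 74 / (74 + 30)
= 74 / 104
= 0.7115
= 71.2%

71.2


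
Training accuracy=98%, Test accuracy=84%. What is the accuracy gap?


Gap = train_accuracy - test_accuracy
= 98 - 84
= 14%
This gap suggests the model is overfitting.

14


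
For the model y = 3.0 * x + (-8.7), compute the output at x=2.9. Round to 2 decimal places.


y = 3.0 * 2.9 + (-8.7)
= 8.7 + (-8.7)
= 0.00

0.00


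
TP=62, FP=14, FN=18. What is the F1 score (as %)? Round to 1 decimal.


Precision = TP / (TP + FP) = 62 / 76 = 0.8158
Recall = TP / (TP + FN) = 62 / 80 = 0.775
F1 = 2 * P * R / (P + R)
= 2 * 0.8158 * 0.775 / (0.8158 + 0.775)
= 1.2645 / 1.5908
= 0.7949
As percentage: 79.5%

79.5


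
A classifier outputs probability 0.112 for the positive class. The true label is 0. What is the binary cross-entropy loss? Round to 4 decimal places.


For y=0: Loss = -log(1-p)
= -log(1 - 0.112)
= -log(0.888)
= -(-0.1188)
= 0.1188

0.1188


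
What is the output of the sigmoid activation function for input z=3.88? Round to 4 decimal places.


sigmoid(z) = 1 / (1 + exp(-z))
exp(-(3.88)) = exp(-3.88) = 0.0207
1 + 0.0207 = 1.0207
1 / 1.0207 = 0.9798

0.9798


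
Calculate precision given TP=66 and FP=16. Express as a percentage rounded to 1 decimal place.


Precision = TP / (TP + FP) * 100
= 66 / (66 + 16)
= 66 / 82
= 0.8049
= 80.5%

80.5


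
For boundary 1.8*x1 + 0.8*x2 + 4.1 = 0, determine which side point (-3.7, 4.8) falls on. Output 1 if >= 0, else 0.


Compute 1.8 * -3.7 + 0.8 * 4.8 + 4.1
= -6.66 + 3.84 + 4.1
= 1.28
Since 1.28 >= 0, the point is on the positive side.

1


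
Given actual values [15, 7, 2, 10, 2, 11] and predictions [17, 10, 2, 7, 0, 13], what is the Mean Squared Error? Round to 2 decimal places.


Differences: [-2, -3, 0, 3, 2, -2]
Squared errors: [4, 9, 0, 9, 4, 4]
Sum of squared errors = 30
MSE = 30 / 6 = 5.00

5.00


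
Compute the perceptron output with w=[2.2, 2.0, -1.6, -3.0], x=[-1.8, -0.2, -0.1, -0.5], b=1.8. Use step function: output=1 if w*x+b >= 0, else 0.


z = w . x + b
= 2.2*-1.8 + 2.0*-0.2 + -1.6*-0.1 + -3.0*-0.5 + 1.8
= -3.96 + -0.4 + 0.16 + 1.5 + 1.8
= -2.7 + 1.8
= -0.9
Since z = -0.9 < 0, output = 0

0


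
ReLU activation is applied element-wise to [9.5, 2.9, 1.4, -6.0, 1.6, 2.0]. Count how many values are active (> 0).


ReLU(x) = max(0, x) for each element:
ReLU(9.5) = 9.5
ReLU(2.9) = 2.9
ReLU(1.4) = 1.4
ReLU(-6.0) = 0
ReLU(1.6) = 1.6
ReLU(2.0) = 2.0
Active neurons (>0): 5

5


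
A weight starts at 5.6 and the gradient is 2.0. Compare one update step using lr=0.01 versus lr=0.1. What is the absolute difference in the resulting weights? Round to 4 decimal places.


With lr=0.01: w_new = 5.6 - 0.01 * 2.0 = 5.58
With lr=0.1: w_new = 5.6 - 0.1 * 2.0 = 5.4
Absolute difference = |5.58 - 5.4|
= 0.1800

0.1800


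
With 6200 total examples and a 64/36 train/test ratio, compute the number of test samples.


Train samples = 6200 * 64% = 3968
Test samples = 6200 - 3968
= 2232

2232


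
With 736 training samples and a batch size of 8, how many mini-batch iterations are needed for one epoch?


Iterations per epoch = dataset_size / batch_size
= 736 / 8
= 92

92


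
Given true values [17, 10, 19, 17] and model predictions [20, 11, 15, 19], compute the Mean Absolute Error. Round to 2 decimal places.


Absolute errors: [3, 1, 4, 2]
Sum of absolute errors = 10
MAE = 10 / 4 = 2.50

2.50


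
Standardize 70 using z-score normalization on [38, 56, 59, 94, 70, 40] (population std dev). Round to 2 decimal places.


Mean = (38 + 56 + 59 + 94 + 70 + 40) / 6 = 59.5
Variance = sum((x_i - mean)^2) / n = 359.25
Std = sqrt(359.25) = 18.9539
Z = (x - mean) / std
= (70 - 59.5) / 18.9539
= 10.5 / 18.9539
= 0.55

0.55


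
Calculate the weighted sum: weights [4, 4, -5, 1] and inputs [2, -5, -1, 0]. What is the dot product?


Element-wise products:
4 * 2 = 8
4 * -5 = -20
-5 * -1 = 5
1 * 0 = 0
Sum = 8 + -20 + 5 + 0
= -7

-7


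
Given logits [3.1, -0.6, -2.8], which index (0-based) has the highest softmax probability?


Softmax is a monotonic transformation, so it preserves the argmax.
We need to find the index of the maximum logit.
Index 0: 3.1
Index 1: -0.6
Index 2: -2.8
Maximum logit = 3.1 at index 0

0


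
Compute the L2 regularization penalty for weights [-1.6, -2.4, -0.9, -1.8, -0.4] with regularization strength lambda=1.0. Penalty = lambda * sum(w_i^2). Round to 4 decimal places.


Squaring each weight:
(-1.6)^2 = 2.56
(-2.4)^2 = 5.76
(-0.9)^2 = 0.81
(-1.8)^2 = 3.24
(-0.4)^2 = 0.16
Sum of squares = 12.53
Penalty = 1.0 * 12.53 = 12.5300

12.5300


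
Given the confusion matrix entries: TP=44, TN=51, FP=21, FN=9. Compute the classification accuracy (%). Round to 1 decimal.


Accuracy = (TP + TN) / (TP + TN + FP + FN) * 100
= (44 + 51) / (44 + 51 + 21 + 9)
= 95 / 125
= 0.76
= 76.0%

76.0


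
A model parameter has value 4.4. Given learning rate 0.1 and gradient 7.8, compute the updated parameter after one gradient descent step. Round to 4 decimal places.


w_new = w_old - lr * gradient
= 4.4 - 0.1 * 7.8
= 4.4 - (0.78)
= 3.6200

3.6200


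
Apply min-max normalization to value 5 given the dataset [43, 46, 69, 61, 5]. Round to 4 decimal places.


Min = 5, Max = 69
Range = 69 - 5 = 64
Scaled = (x - min) / (max - min)
= (5 - 5) / 64
= 0 / 64
= 0.0000

0.0000


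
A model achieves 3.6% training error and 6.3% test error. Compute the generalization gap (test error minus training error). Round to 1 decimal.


Generalization gap = test_error - train_error
= 6.3 - 3.6
= 2.7%
A moderate gap.

2.7


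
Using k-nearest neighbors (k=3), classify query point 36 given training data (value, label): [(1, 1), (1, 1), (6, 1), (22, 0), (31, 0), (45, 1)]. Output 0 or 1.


Distances from query 36:
Point 31 (class 0): distance = 5
Point 45 (class 1): distance = 9
Point 22 (class 0): distance = 14
K=3 nearest neighbors: classes = [0, 1, 0]
Votes for class 1: 1 / 3
Majority vote => class 0

0


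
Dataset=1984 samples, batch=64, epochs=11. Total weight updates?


Iterations per epoch = 1984 / 64 = 31
Total updates = iterations_per_epoch * epochs
= 31 * 11
= 341

341


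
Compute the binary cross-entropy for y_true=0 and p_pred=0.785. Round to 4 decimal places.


For y=0: Loss = -log(1-p)
= -log(1 - 0.785)
= -log(0.215)
= -(-1.5371)
= 1.5371

1.5371


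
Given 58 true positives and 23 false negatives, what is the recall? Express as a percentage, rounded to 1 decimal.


Recall = TP / (TP + FN) * 100
= 58 / (58 + 23)
= 58 / 81
= 0.716
= 71.6%

71.6


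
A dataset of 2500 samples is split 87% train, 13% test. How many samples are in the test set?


Train samples = 2500 * 87% = 2175
Test samples = 2500 - 2175
= 325

325


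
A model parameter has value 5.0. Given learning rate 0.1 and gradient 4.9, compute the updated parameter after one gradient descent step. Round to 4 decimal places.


w_new = w_old - lr * gradient
= 5.0 - 0.1 * 4.9
= 5.0 - (0.49)
= 4.5100

4.5100


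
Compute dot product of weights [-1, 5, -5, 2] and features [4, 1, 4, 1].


Element-wise products:
-1 * 4 = -4
5 * 1 = 5
-5 * 4 = -20
2 * 1 = 2
Sum = -4 + 5 + -20 + 2
= -17

-17


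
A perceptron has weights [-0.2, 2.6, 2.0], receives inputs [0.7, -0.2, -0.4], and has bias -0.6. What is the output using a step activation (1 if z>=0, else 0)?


z = w . x + b
= -0.2*0.7 + 2.6*-0.2 + 2.0*-0.4 + -0.6
= -0.14 + -0.52 + -0.8 + -0.6
= -1.46 + -0.6
= -2.06
Since z = -2.06 < 0, output = 0

0


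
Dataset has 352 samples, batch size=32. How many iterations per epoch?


Iterations per epoch = dataset_size / batch_size
= 352 / 32
= 11

11


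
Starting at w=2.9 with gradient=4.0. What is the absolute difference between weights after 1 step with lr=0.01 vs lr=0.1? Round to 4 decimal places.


With lr=0.01: w_new = 2.9 - 0.01 * 4.0 = 2.86
With lr=0.1: w_new = 2.9 - 0.1 * 4.0 = 2.5
Absolute difference = |2.86 - 2.5|
= 0.3600

0.3600


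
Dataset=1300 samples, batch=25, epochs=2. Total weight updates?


Iterations per epoch = 1300 / 25 = 52
Total updates = iterations_per_epoch * epochs
= 52 * 2
= 104

104


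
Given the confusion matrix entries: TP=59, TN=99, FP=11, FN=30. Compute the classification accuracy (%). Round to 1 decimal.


Accuracy = (TP + TN) / (TP + TN + FP + FN) * 100
= (59 + 99) / (59 + 99 + 11 + 30)
= 158 / 199
= 0.794
= 79.4%

79.4


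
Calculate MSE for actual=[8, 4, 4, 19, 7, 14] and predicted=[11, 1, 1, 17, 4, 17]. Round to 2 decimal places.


Differences: [-3, 3, 3, 2, 3, -3]
Squared errors: [9, 9, 9, 4, 9, 9]
Sum of squared errors = 49
MSE = 49 / 6 = 8.17

8.17


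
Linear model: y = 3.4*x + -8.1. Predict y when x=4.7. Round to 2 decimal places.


y = 3.4 * 4.7 + (-8.1)
= 15.98 + (-8.1)
= 7.88

7.88


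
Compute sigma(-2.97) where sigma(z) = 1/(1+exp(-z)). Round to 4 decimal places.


sigmoid(z) = 1 / (1 + exp(-z))
exp(-(-2.97)) = exp(2.97) = 19.4919
1 + 19.4919 = 20.4919
1 / 20.4919 = 0.0488

0.0488


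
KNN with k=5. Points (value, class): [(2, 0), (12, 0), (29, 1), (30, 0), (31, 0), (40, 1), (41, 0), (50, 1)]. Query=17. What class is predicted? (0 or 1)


Distances from query 17:
Point 12 (class 0): distance = 5
Point 29 (class 1): distance = 12
Point 30 (class 0): distance = 13
Point 31 (class 0): distance = 14
Point 2 (class 0): distance = 15
K=5 nearest neighbors: classes = [0, 1, 0, 0, 0]
Votes for class 1: 1 / 5
Majority vote => class 0

0


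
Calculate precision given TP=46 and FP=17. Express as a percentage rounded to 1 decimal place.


Precision = TP / (TP + FP) * 100
= 46 / (46 + 17)
= 46 / 63
= 0.7302
= 73.0%

73.0
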